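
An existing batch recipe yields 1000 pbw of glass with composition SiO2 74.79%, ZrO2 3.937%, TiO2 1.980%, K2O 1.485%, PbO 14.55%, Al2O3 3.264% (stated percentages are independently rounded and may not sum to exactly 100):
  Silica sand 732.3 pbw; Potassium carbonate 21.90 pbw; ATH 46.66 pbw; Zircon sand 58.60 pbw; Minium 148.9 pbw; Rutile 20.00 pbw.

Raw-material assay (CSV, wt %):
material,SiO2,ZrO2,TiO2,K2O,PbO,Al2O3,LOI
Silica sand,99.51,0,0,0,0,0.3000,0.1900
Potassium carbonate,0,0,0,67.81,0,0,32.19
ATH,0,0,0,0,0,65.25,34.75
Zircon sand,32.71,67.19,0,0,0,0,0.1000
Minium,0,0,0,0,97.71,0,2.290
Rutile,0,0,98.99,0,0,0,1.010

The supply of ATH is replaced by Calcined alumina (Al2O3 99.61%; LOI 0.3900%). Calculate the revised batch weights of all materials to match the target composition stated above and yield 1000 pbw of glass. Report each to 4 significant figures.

Revised batch per 1000 pbw glass:
  Silica sand: 732.3 pbw
  Potassium carbonate: 21.90 pbw
  Calcined alumina: 30.56 pbw
  Zircon sand: 58.60 pbw
  Minium: 148.9 pbw
  Rutile: 20.00 pbw
Total batch = 1012 pbw; LOI loss = 12.23 pbw

The whole derivation maintains full precision at all times; the intermediate values are printed, rounded to four significant digits, alongside each step — exactly one rounding goes into each reported number. The derived quantities (net glass mass, the yield, LOI, six oxide percentages, totals) are rebuilt starting from the weights at 1000 pbw of glass at full float precision, as written in the problem or the answer.
The oxide mass targets at 1000 pbw glass:
  SiO2: 74.79% × 1000 = 747.9 pbw
  ZrO2: 3.937% × 1000 = 39.37 pbw
  TiO2: 1.980% × 1000 = 19.80 pbw
  K2O: 1.485% × 1000 = 14.85 pbw
  PbO: 14.55% × 1000 = 145.5 pbw
  Al2O3: 3.264% × 1000 = 32.64 pbw
Oxide-by-oxide audit given the weights on record, versus the basis set out (every target is met by its sum modulo rounding of the values):
  SiO2: 732.3·0.9951 + 58.60·0.3271 = 747.9 pbw (target 747.9 pbw)
  ZrO2: 58.60·0.6719 = 39.37 pbw (target 39.37 pbw)
  TiO2: 20.00·0.9899 = 19.80 pbw (target 19.80 pbw)
  K2O: 21.90·0.6781 = 14.85 pbw (target 14.85 pbw)
  PbO: 148.9·0.9771 = 145.5 pbw (target 145.5 pbw)
  Al2O3: 732.3·0.003000 + 30.56·0.9961 = 32.64 pbw (target 32.64 pbw)
Consistency of the glass mass: the batch minus its LOI: 1000 pbw (the Σ of target masses is 1000 pbw; stated basis 1000 pbw — deltas are rounding alone).
Adding the batch up: Σ batch = 1012 pbw; the LOI term Σ batch·LOI equals 12.23 pbw; yield: glass divided by total = 98.79%.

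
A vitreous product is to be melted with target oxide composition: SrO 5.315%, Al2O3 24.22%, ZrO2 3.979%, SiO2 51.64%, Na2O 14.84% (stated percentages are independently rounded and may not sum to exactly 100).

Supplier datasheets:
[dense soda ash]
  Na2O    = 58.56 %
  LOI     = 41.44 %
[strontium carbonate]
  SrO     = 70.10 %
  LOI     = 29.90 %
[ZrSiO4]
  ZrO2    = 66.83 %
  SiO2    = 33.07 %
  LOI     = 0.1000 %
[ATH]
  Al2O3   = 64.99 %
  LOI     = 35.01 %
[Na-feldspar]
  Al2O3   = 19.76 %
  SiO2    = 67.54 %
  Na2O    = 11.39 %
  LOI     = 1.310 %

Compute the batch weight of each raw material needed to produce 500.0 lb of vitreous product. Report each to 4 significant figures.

Full precision is kept at every stage; mid-chain values are shown, rounded to 4 significant digits, on the page — a single rounding completes every reported figure. Derived quantities (net glass mass, the five compositions, the totals, yield, LOI) are computed from the batch weights on 500.0 lb of glass at full float precision as given in problem or answer.
The oxide mass targets at 500.0 lb vitreous product:
  SrO: 5.315% × 500.0 = 26.58 lb
  Al2O3: 24.22% × 500.0 = 121.1 lb
  ZrO2: 3.979% × 500.0 = 19.90 lb
  SiO2: 51.64% × 500.0 = 258.2 lb
  Na2O: 14.84% × 500.0 = 74.20 lb
Sums-versus-targets review from the weights as reported, against the basis in use (summed amounts equal target values modulo rounding of the values):
  SrO: 37.91·0.7010 = 26.57 lb (target 26.58 lb)
  Al2O3: 74.53·0.6499 + 367.7·0.1976 = 121.1 lb (target 121.1 lb)
  ZrO2: 29.77·0.6683 = 19.90 lb (target 19.90 lb)
  SiO2: 29.77·0.3307 + 367.7·0.6754 = 258.2 lb (target 258.2 lb)
  Na2O: 55.19·0.5856 + 367.7·0.1139 = 74.20 lb (target 74.20 lb)
Mass balance on the glass: Σ batch − LOI loss = 500.0 lb (per-oxide target masses sum to 500.0 lb; stated basis 500.0 lb — deltas are rounding alone).
Batch grand total — Σ batch = 565.1 lb; LOI removed, Σ of batch·LOI: 65.15 lb; yield: glass divided by total = 88.47%.

Batch per 500.0 lb vitreous product:
  dense soda ash: 55.19 lb
  strontium carbonate: 37.91 lb
  ZrSiO4: 29.77 lb
  ATH: 74.53 lb
  Na-feldspar: 367.7 lb
Total batch = 565.1 lb; LOI loss = 65.15 lb; yield = 88.47%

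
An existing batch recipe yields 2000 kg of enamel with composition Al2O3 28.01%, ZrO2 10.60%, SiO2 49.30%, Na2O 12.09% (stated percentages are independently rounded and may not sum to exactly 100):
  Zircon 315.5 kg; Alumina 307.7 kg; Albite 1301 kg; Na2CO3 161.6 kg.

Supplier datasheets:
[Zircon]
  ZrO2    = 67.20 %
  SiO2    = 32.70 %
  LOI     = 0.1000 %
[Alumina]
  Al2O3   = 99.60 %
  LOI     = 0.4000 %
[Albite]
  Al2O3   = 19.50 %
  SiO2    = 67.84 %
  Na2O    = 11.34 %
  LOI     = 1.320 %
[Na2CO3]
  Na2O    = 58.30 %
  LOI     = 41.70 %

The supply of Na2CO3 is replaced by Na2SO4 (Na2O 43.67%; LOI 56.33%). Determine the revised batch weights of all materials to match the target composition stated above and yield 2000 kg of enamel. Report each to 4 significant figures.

Revised batch per 2000 kg enamel:
  Zircon: 315.5 kg
  Alumina: 307.7 kg
  Albite: 1301 kg
  Na2SO4: 215.8 kg
Total batch = 2140 kg; LOI loss = 140.3 kg

The working math runs at full precision from first step to last — the intermediate values appear, rounded to four significant figures, on the page; a single rounding produces every reported number. The derived quantities, including totals, yield, glass mass, the four compositions, ignition loss, are carried starting from the weights for 2000 kg of glass in full float precision, as quoted within problem or answer.
Oxide-by-oxide targets in 2000 kg enamel:
  Al2O3: 28.01% × 2000 = 560.2 kg
  ZrO2: 10.60% × 2000 = 212.0 kg
  SiO2: 49.30% × 2000 = 986.0 kg
  Na2O: 12.09% × 2000 = 241.8 kg
Balance tally, oxide-wise, on the weights just shown, on the stated basis (summed amounts equal target values within answer rounding):
  Al2O3: 307.7·0.9960 + 1301·0.1950 = 560.2 kg (target 560.2 kg)
  ZrO2: 315.5·0.6720 = 212.0 kg (target 212.0 kg)
  SiO2: 315.5·0.3270 + 1301·0.6784 = 985.8 kg (target 986.0 kg)
  Na2O: 1301·0.1134 + 215.8·0.4367 = 241.8 kg (target 241.8 kg)
Consistency of the glass mass: batch Σ − ignition loss = 2000 kg (the Σ of target masses is 2000 kg; the stated basis being 2000 kg — any gap is answer rounding).
Batch total: Σ batch = 2140 kg; the LOI term Σ batch·LOI equals 140.3 kg; as yield: glass ÷ batch → 93.44%.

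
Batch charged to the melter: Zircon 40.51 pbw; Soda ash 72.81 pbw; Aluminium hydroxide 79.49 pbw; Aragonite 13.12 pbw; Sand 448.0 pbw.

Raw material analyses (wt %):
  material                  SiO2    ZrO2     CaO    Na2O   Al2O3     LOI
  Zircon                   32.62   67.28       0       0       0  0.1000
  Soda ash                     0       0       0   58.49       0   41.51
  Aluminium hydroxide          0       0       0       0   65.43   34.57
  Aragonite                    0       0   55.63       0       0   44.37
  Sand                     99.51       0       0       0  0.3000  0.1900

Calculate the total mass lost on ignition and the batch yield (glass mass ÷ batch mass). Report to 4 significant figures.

LOI loss = 64.42 pbw; glass = 589.5 pbw; yield = 90.15%

The intermediate values are shown, with 4-significant-figure rounding, on the page — each numeric step holds full float precision at each step — each reported figure sees exactly one rounding; all derived quantities, including LOI, the five compositions, the totals, glass mass, yield, are carried from the batch weights at 589.5 pbw of glass at exact precision, as they appear in question or answer.
Ignition loss by material:
  Zircon: 40.51 × 0.001000 = 0.04051 pbw
  Soda ash: 72.81 × 0.4151 = 30.22 pbw
  Aluminium hydroxide: 79.49 × 0.3457 = 27.48 pbw
  Aragonite: 13.12 × 0.4437 = 5.821 pbw
  Sand: 448.0 × 0.001900 = 0.8512 pbw
Total LOI = 64.42 pbw
Glass = batch − LOI = 653.9 − 64.42 = 589.5 pbw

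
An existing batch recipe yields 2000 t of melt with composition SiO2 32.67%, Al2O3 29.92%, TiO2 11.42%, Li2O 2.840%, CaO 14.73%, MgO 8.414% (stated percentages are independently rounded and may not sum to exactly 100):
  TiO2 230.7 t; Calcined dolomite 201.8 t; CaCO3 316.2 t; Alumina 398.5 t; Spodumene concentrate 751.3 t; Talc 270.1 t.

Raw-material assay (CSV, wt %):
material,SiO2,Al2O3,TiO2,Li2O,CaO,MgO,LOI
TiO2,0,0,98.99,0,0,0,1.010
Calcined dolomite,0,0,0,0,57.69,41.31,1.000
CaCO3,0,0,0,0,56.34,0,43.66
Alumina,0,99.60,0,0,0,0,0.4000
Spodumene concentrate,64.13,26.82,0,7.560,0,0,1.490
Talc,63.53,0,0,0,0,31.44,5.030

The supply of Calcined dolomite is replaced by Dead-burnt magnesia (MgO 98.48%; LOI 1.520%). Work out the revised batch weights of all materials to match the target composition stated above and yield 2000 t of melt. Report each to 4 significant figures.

Rounding to four significant digits extends to every mid-chain value as displayed — exact precision is maintained end to end; every reported result sees exactly one rounding — all derived quantities, including the totals, the yield, the six compositions, ignition loss, net glass mass, are carried starting from the weights at 2000 t of glass at full float precision exactly as printed in problem or answer.
Oxide mass targets, per 2000 t melt:
  SiO2: 32.67% × 2000 = 653.4 t
  Al2O3: 29.92% × 2000 = 598.4 t
  TiO2: 11.42% × 2000 = 228.4 t
  Li2O: 2.840% × 2000 = 56.80 t
  CaO: 14.73% × 2000 = 294.6 t
  MgO: 8.414% × 2000 = 168.3 t
Oxide-by-oxide audit using the reported weights, under the basis named above (sums match the target masses up to rounding of the answer):
  SiO2: 751.3·0.6413 + 270.1·0.6353 = 653.4 t (target 653.4 t)
  Al2O3: 398.5·0.9960 + 751.3·0.2682 = 598.4 t (target 598.4 t)
  TiO2: 230.7·0.9899 = 228.4 t (target 228.4 t)
  Li2O: 751.3·0.07560 = 56.80 t (target 56.80 t)
  CaO: 522.9·0.5634 = 294.6 t (target 294.6 t)
  MgO: 84.66·0.9848 + 270.1·0.3144 = 168.3 t (target 168.3 t)
Consistency of the glass mass: total batch − LOI = 2000 t (summing oxide targets gives 2000 t; stated basis 2000 t — gaps are rounding artifacts).
Batch grand total — Σ batch = 2258 t; LOI loss = Σ batch·LOI = 258.3 t; as yield: glass ÷ batch → 88.56%.

Revised batch per 2000 t melt:
  TiO2: 230.7 t
  Dead-burnt magnesia: 84.66 t
  CaCO3: 522.9 t
  Alumina: 398.5 t
  Spodumene concentrate: 751.3 t
  Talc: 270.1 t
Total batch = 2258 t; LOI loss = 258.3 t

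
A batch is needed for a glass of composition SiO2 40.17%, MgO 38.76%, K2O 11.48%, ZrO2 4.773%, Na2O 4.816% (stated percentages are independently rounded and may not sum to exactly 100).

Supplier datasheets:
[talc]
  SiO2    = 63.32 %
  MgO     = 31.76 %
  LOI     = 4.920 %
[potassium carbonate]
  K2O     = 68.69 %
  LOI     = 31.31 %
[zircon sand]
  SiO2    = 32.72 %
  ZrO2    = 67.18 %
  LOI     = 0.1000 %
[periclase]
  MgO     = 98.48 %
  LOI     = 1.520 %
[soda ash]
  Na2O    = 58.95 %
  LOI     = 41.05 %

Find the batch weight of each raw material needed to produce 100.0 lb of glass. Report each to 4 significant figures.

Batch per 100.0 lb glass:
  talc: 59.77 lb
  potassium carbonate: 16.71 lb
  zircon sand: 7.105 lb
  periclase: 20.08 lb
  soda ash: 8.170 lb
Total batch = 111.8 lb; LOI loss = 11.84 lb; yield = 89.41%

The whole derivation maintains full precision in every operation; in-progress results are shown (rounded to four significant digits) when written out — a single rounding produces every reported figure. All derived quantities (yield, glass mass, ignition loss, five oxide percentages, totals) are recomputed at full float precision starting from the weights at 100.0 lb of glass, exactly as shown in the problem or the answer.
The oxide mass targets at 100.0 lb glass:
  SiO2: 40.17% × 100.0 = 40.17 lb
  MgO: 38.76% × 100.0 = 38.76 lb
  K2O: 11.48% × 100.0 = 11.48 lb
  ZrO2: 4.773% × 100.0 = 4.773 lb
  Na2O: 4.816% × 100.0 = 4.816 lb
Checking each oxide sum given the weights on record, under the basis named above (oxide sums agree with the targets inside rounding margins):
  SiO2: 59.77·0.6332 + 7.105·0.3272 = 40.17 lb (target 40.17 lb)
  MgO: 59.77·0.3176 + 20.08·0.9848 = 38.76 lb (target 38.76 lb)
  K2O: 16.71·0.6869 = 11.48 lb (target 11.48 lb)
  ZrO2: 7.105·0.6718 = 4.773 lb (target 4.773 lb)
  Na2O: 8.170·0.5895 = 4.816 lb (target 4.816 lb)
Glass mass check: Σ batch − LOI loss = 100.0 lb (oxide target masses add up to 100.0 lb; versus the stated basis of 100.0 lb — differing by rounding only).
Whole-batch sum: Σ batch = 111.8 lb; ignition loss, Σ(batch × LOI) = 11.84 lb; yield = glass ÷ total batch = 89.41%.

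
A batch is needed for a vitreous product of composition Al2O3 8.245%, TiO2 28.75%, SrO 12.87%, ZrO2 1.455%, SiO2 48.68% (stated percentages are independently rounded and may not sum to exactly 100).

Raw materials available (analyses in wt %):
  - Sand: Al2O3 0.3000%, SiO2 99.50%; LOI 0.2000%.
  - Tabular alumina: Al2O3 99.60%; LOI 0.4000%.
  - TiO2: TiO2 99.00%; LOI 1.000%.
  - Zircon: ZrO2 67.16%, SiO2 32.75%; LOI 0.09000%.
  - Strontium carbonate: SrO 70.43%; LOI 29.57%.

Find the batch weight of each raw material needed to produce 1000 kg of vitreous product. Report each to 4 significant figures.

The working math carries full float precision at all times — in-progress results are displayed rounded off to 4 significant digits in the working — a single rounding completes each reported figure; derived quantities, including yield, LOI, the five compositions, totals, net glass mass, are rebuilt using the weight values on 1000 kg of glass at full float precision as given in question or answer.
Target oxide masses per 1000 kg vitreous product:
  Al2O3: 8.245% × 1000 = 82.45 kg
  TiO2: 28.75% × 1000 = 287.5 kg
  SrO: 12.87% × 1000 = 128.7 kg
  ZrO2: 1.455% × 1000 = 14.55 kg
  SiO2: 48.68% × 1000 = 486.8 kg
A balance pass over the oxides, applying the batch weights above, for the quoted basis mass (oxide sums agree with the targets inside rounding margins):
  Al2O3: 482.1·0.003000 + 81.33·0.9960 = 82.45 kg (target 82.45 kg)
  TiO2: 290.4·0.9900 = 287.5 kg (target 287.5 kg)
  SrO: 182.7·0.7043 = 128.7 kg (target 128.7 kg)
  ZrO2: 21.66·0.6716 = 14.55 kg (target 14.55 kg)
  SiO2: 482.1·0.9950 + 21.66·0.3275 = 486.8 kg (target 486.8 kg)
The glass-mass cross-check: the batch minus its LOI: 1000 kg (per-oxide target masses sum to 1000 kg; the stated basis being 1000 kg — deltas are rounding alone).
Batch total: Σ batch = 1058 kg; the LOI term Σ batch·LOI equals 58.24 kg; as yield: glass ÷ batch → 94.50%.

Batch per 1000 kg vitreous product:
  Sand: 482.1 kg
  Tabular alumina: 81.33 kg
  TiO2: 290.4 kg
  Zircon: 21.66 kg
  Strontium carbonate: 182.7 kg
Total batch = 1058 kg; LOI loss = 58.24 kg; yield = 94.50%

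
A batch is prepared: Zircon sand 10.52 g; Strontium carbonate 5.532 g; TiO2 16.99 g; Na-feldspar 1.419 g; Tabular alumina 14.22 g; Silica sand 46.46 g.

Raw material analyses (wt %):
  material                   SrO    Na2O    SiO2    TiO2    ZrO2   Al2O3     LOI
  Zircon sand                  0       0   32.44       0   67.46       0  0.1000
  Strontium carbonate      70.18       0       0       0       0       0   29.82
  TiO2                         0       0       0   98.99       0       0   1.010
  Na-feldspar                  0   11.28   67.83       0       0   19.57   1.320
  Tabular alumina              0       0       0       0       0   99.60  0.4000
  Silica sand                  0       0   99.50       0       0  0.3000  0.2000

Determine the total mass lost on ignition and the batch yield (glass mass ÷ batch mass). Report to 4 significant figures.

Mid-chain values appear rounded to 4 significant digits within the worked lines; the whole derivation keeps full precision from start to finish. Each reported figure undergoes a single rounding — the derived quantities are computed in full precision (the totals, glass mass, the six compositions, the yield, ignition loss) from the batch weights on 93.14 g of glass, as quoted within either problem or answer.
Each material's LOI contribution:
  Zircon sand: 10.52 × 0.001000 = 0.01052 g
  Strontium carbonate: 5.532 × 0.2982 = 1.650 g
  TiO2: 16.99 × 0.01010 = 0.1716 g
  Na-feldspar: 1.419 × 0.01320 = 0.01873 g
  Tabular alumina: 14.22 × 0.004000 = 0.05688 g
  Silica sand: 46.46 × 0.002000 = 0.09292 g
Total LOI = 2.000 g
Glass = batch − LOI = 95.14 − 2.000 = 93.14 g

LOI loss = 2.000 g; glass = 93.14 g; yield = 97.90%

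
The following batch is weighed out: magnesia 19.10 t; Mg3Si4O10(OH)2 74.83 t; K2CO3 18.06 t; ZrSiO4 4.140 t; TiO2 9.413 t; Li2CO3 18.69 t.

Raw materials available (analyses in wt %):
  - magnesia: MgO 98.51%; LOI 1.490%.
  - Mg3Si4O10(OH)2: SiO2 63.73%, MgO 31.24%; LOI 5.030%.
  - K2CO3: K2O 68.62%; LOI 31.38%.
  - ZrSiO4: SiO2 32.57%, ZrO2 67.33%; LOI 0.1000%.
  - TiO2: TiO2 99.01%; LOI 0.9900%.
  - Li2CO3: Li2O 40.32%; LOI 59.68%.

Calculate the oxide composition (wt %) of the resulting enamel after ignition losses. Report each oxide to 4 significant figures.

Glass mass = 123.3 t (batch 144.2 − LOI 20.97).
Composition: K2O 10.05%, SiO2 39.78%, Li2O 6.113%, TiO2 7.561%, ZrO2 2.261%, MgO 34.23%

Working values are printed rounded to 4 significant digits within the worked lines — all internal work holds full precision at all times. A single rounding produces each reported result — the derived quantities (glass mass, the yield, the totals, the six compositions, LOI) are rebuilt in full precision using the weight values at 123.3 t of glass, exactly as printed in either problem or answer.
Per-oxide mass from batch:
  K2O: 18.06·0.6862 = 12.39 t
  SiO2: 74.83·0.6373 + 4.140·0.3257 = 49.04 t
  Li2O: 18.69·0.4032 = 7.536 t
  TiO2: 9.413·0.9901 = 9.320 t
  ZrO2: 4.140·0.6733 = 2.787 t
  MgO: 19.10·0.9851 + 74.83·0.3124 = 42.19 t
LOI: 19.10·0.01490 + 74.83·0.05030 + 18.06·0.3138 + 4.140·0.001000 + 9.413·0.009900 + 18.69·0.5968 = 20.97 t
Resulting glass, batch − LOI: 144.2 − 20.97 = 123.3 t (consistent with Σ oxide mass)
oxide / glass × 100 gives the wt %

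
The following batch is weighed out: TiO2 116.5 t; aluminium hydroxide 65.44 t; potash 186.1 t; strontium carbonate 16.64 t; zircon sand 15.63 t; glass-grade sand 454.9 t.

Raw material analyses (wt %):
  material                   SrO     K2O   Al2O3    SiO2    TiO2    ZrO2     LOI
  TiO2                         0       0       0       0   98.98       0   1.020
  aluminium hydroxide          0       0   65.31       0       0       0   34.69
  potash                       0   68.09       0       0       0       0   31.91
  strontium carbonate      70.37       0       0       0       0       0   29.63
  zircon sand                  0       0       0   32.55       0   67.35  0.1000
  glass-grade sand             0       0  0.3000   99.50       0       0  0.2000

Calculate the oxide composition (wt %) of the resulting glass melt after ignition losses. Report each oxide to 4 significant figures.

The intermediate values are displayed, rounded to 4 significant figures, between the steps. Each numeric step keeps full float precision at each step; every reported number is rounded only once; derived quantities (LOI, glass mass, the yield, totals, six oxide percentages) are re-derived in full precision from the weighed amounts on 766.1 t of glass, as set out in question or answer.
What the batch supplies per oxide:
  SrO: 16.64·0.7037 = 11.71 t
  K2O: 186.1·0.6809 = 126.7 t
  Al2O3: 65.44·0.6531 + 454.9·0.003000 = 44.10 t
  SiO2: 15.63·0.3255 + 454.9·0.9950 = 457.7 t
  TiO2: 116.5·0.9898 = 115.3 t
  ZrO2: 15.63·0.6735 = 10.53 t
LOI: 116.5·0.01020 + 65.44·0.3469 + 186.1·0.3191 + 16.64·0.2963 + 15.63·0.001000 + 454.9·0.002000 = 89.13 t
Net of LOI, the glass mass = 855.2 − 89.13 = 766.1 t (the oxide masses sum to this)
each wt % is 100 × oxide ÷ glass

Glass mass = 766.1 t (batch 855.2 − LOI 89.13).
Composition: SrO 1.529%, K2O 16.54%, Al2O3 5.757%, SiO2 59.75%, TiO2 15.05%, ZrO2 1.374%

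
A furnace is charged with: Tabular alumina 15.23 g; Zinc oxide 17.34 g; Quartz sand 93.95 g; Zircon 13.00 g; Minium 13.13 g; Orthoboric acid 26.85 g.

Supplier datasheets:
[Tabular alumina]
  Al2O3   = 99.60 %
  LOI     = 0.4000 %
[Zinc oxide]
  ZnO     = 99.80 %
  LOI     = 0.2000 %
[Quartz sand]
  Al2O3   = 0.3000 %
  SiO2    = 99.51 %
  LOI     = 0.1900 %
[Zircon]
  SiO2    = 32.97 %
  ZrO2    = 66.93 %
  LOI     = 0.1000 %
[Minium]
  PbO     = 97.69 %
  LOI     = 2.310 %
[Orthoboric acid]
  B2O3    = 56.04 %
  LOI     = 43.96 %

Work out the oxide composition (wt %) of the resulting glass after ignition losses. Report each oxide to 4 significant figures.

Glass mass = 167.1 g (batch 179.5 − LOI 12.39).
Composition: B2O3 9.004%, ZnO 10.36%, Al2O3 9.246%, SiO2 58.51%, PbO 7.676%, ZrO2 5.207%

Values along the way are shown rounded to four significant figures — the working math runs at full float precision at each step — each reported number takes a single rounding; derived quantities (the yield, LOI, totals, glass mass, six oxide percentages) are computed from the batch weights at 167.1 g of glass at exact precision as they appear in the problem or answer text.
What the batch supplies per oxide:
  B2O3: 26.85·0.5604 = 15.05 g
  ZnO: 17.34·0.9980 = 17.31 g
  Al2O3: 15.23·0.9960 + 93.95·0.003000 = 15.45 g
  SiO2: 93.95·0.9951 + 13.00·0.3297 = 97.78 g
  PbO: 13.13·0.9769 = 12.83 g
  ZrO2: 13.00·0.6693 = 8.701 g
LOI: 15.23·0.004000 + 17.34·0.002000 + 93.95·0.001900 + 13.00·0.001000 + 13.13·0.02310 + 26.85·0.4396 = 12.39 g
Resulting glass, batch − LOI: 179.5 − 12.39 = 167.1 g (= the summed oxide contributions)
wt % = 100 × oxide mass / glass mass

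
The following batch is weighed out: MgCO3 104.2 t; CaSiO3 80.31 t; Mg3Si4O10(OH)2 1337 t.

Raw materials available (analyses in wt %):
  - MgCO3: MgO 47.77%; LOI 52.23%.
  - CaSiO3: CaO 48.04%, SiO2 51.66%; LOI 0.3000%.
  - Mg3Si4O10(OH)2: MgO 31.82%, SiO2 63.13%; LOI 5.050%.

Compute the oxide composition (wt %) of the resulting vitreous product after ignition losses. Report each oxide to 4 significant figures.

Glass mass = 1399 t (batch 1522 − LOI 122.2).
Composition: CaO 2.757%, MgO 33.96%, SiO2 63.28%

Every computation maintains exact precision at every stage; mid-chain values are printed, rounded to 4 significant figures, when written out. Exactly one rounding is applied to each reported result — the derived quantities, including the yield, net glass mass, the three compositions, the totals, ignition loss, are computed using the weight values on 1399 t of glass in full float precision precisely as stated by the problem or the answer.
Per-oxide mass from batch:
  CaO: 80.31·0.4804 = 38.58 t
  MgO: 104.2·0.4777 + 1337·0.3182 = 475.2 t
  SiO2: 80.31·0.5166 + 1337·0.6313 = 885.5 t
LOI: 104.2·0.5223 + 80.31·0.003000 + 1337·0.05050 = 122.2 t
Resulting glass, batch − LOI: 1522 − 122.2 = 1399 t (the oxide masses sum to this)
oxide / glass × 100 gives the wt %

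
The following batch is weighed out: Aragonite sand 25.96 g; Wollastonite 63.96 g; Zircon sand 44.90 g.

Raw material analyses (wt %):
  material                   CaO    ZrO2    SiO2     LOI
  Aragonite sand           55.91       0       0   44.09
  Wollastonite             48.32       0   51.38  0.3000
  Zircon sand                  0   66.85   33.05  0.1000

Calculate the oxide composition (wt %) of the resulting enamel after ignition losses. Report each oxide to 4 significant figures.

The whole derivation runs at full precision at every stage; working values are shown (rounded to four significant figures) at each printed step — a single rounding produces every reported result; the derived quantities, including the totals, three oxide percentages, ignition loss, yield, net glass mass, are recomputed starting from the weights for 123.1 g of glass at exact precision as quoted within the question or the answer.
What the batch supplies per oxide:
  CaO: 25.96·0.5591 + 63.96·0.4832 = 45.42 g
  ZrO2: 44.90·0.6685 = 30.02 g
  SiO2: 63.96·0.5138 + 44.90·0.3305 = 47.70 g
LOI: 25.96·0.4409 + 63.96·0.003000 + 44.90·0.001000 = 11.68 g
Glass mass = batch − LOI = 134.8 − 11.68 = 123.1 g (= Σ oxide masses)
wt %: oxide over glass, times 100

Glass mass = 123.1 g (batch 134.8 − LOI 11.68).
Composition: CaO 36.89%, ZrO2 24.38%, SiO2 38.74%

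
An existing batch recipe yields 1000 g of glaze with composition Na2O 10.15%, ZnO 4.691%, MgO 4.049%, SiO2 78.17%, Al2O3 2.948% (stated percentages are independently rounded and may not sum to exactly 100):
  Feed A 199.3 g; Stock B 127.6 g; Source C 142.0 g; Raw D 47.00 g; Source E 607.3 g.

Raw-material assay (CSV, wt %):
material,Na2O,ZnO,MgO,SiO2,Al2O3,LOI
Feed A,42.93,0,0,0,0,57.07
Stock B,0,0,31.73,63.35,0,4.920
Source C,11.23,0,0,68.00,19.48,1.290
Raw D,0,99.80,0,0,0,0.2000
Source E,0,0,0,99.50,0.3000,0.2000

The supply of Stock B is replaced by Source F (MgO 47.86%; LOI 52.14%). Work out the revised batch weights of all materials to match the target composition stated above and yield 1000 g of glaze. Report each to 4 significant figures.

Revised batch per 1000 g glaze:
  Feed A: 199.6 g
  Source F: 84.60 g
  Source C: 140.7 g
  Raw D: 47.00 g
  Source E: 689.5 g
Total batch = 1161 g; LOI loss = 161.3 g

The whole derivation maintains full float precision at every stage — working values are displayed, rounded to 4 significant digits, at each printed step — exactly one rounding lands on every reported figure — derived quantities, including yield, LOI, the totals, glass mass, five oxide percentages, are recomputed starting from the weights for 1000 g of glass in exact precision, exactly as printed in question or answer.
Oxide-by-oxide targets in 1000 g glaze:
  Na2O: 10.15% × 1000 = 101.5 g
  ZnO: 4.691% × 1000 = 46.91 g
  MgO: 4.049% × 1000 = 40.49 g
  SiO2: 78.17% × 1000 = 781.7 g
  Al2O3: 2.948% × 1000 = 29.48 g
Verifying the oxide balance on the weights just shown, at the basis given (delivered sums recover each target inside rounding margins):
  Na2O: 199.6·0.4293 + 140.7·0.1123 = 101.5 g (target 101.5 g)
  ZnO: 47.00·0.9980 = 46.91 g (target 46.91 g)
  MgO: 84.60·0.4786 = 40.49 g (target 40.49 g)
  SiO2: 140.7·0.6800 + 689.5·0.9950 = 781.7 g (target 781.7 g)
  Al2O3: 140.7·0.1948 + 689.5·0.003000 = 29.48 g (target 29.48 g)
The glass-mass cross-check: whole batch net of LOI = 1000 g (summing oxide targets gives 1000 g; the stated basis being 1000 g — gaps are rounding artifacts).
Summing the batch: Σ batch = 1161 g; LOI removed, Σ of batch·LOI: 161.3 g; glass ÷ batch gives a yield of 86.11%.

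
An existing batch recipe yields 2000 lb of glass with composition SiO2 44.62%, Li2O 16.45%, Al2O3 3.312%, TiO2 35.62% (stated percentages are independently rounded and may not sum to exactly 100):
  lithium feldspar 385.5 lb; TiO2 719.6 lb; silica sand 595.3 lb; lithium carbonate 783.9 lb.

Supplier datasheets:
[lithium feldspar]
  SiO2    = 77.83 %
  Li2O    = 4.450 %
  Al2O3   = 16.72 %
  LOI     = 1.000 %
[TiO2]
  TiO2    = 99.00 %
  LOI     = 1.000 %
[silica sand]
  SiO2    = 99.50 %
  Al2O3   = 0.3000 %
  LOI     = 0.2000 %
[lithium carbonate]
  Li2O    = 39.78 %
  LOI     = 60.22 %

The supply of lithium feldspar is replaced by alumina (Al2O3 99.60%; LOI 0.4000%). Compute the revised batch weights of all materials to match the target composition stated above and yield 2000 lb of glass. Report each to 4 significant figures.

Each numeric step runs at full precision through the solve; in-progress results are printed with 4-significant-figure rounding at each printed step — every reported result takes a single rounding; derived quantities, which include the yield, net glass mass, the totals, LOI, four oxide percentages, are carried in full precision, as they appear in either problem or answer, starting from the weights for 2000 lb of glass.
Target oxide masses per 2000 lb glass:
  SiO2: 44.62% × 2000 = 892.4 lb
  Li2O: 16.45% × 2000 = 329.0 lb
  Al2O3: 3.312% × 2000 = 66.24 lb
  TiO2: 35.62% × 2000 = 712.4 lb
Verifying the oxide balance per the reported batch figures, for the quoted basis mass (sum by sum, the targets are met once rounding is allowed for):
  SiO2: 896.9·0.9950 = 892.4 lb (target 892.4 lb)
  Li2O: 827.0·0.3978 = 329.0 lb (target 329.0 lb)
  Al2O3: 63.80·0.9960 + 896.9·0.003000 = 66.24 lb (target 66.24 lb)
  TiO2: 719.6·0.9900 = 712.4 lb (target 712.4 lb)
Glass-mass sanity pass: total batch − LOI = 2000 lb (summing oxide targets gives 2000 lb; against the stated basis, 2000 lb — gaps are rounding artifacts).
Batch total: Σ batch = 2507 lb; loss to ignition Σ batch·LOI = 507.3 lb; yield, glass over the total, = 79.77%.

Revised batch per 2000 lb glass:
  alumina: 63.80 lb
  TiO2: 719.6 lb
  silica sand: 896.9 lb
  lithium carbonate: 827.0 lb
Total batch = 2507 lb; LOI loss = 507.3 lb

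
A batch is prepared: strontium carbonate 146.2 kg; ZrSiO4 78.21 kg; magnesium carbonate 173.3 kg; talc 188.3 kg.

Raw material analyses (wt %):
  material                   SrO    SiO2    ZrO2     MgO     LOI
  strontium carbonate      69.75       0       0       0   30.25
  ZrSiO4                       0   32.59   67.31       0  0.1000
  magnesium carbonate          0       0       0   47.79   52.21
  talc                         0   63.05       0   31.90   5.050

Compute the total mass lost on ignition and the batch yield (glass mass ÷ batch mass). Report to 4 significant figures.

Each numeric step runs at full float precision from first step to last; mid-chain values are shown, with 4-significant-figure rounding, when written out — every reported figure is rounded once only; all derived quantities, including glass mass, the four compositions, LOI, the yield, the totals, are computed from the batch weights at 441.7 kg of glass in full float precision, exactly as shown in the question or the answer.
Material-by-material LOI:
  strontium carbonate: 146.2 × 0.3025 = 44.23 kg
  ZrSiO4: 78.21 × 0.001000 = 0.07821 kg
  magnesium carbonate: 173.3 × 0.5221 = 90.48 kg
  talc: 188.3 × 0.05050 = 9.509 kg
Total LOI = 144.3 kg
Glass = batch − LOI = 586.0 − 144.3 = 441.7 kg

LOI loss = 144.3 kg; glass = 441.7 kg; yield = 75.38%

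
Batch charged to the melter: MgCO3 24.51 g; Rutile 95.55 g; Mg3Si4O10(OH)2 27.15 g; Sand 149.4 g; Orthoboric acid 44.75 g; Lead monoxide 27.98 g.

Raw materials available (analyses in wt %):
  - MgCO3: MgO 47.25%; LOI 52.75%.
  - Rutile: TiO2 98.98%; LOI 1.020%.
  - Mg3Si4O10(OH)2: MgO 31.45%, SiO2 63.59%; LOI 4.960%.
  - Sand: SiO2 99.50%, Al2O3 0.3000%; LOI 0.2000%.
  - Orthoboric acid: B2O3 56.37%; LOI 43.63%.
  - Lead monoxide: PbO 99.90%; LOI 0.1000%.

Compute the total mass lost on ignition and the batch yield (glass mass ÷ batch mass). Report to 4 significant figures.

Working values are printed with 4-significant-digit rounding within the worked lines; each numeric step carries exact precision at all times — a single rounding completes every reported result. All derived quantities are recomputed starting from the weights at 334.2 g of glass at full float precision (yield, the six compositions, totals, net glass mass, LOI), precisely as stated by either problem or answer.
Each material's LOI contribution:
  MgCO3: 24.51 × 0.5275 = 12.93 g
  Rutile: 95.55 × 0.01020 = 0.9746 g
  Mg3Si4O10(OH)2: 27.15 × 0.04960 = 1.347 g
  Sand: 149.4 × 0.002000 = 0.2988 g
  Orthoboric acid: 44.75 × 0.4363 = 19.52 g
  Lead monoxide: 27.98 × 0.001000 = 0.02798 g
Total LOI = 35.10 g
Glass = batch − LOI = 369.3 − 35.10 = 334.2 g

LOI loss = 35.10 g; glass = 334.2 g; yield = 90.50%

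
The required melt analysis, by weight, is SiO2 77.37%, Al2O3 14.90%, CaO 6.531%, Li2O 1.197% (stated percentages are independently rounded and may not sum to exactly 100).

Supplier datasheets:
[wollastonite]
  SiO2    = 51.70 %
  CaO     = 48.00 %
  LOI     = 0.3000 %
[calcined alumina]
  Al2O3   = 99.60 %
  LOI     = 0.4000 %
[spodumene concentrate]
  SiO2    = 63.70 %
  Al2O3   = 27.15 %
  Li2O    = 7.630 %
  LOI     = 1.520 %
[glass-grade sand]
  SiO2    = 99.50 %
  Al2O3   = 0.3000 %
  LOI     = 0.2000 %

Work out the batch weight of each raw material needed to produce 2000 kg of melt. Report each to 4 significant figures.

The working math maintains exact precision all the way through. Values along the way are shown, rounded to 4 significant digits, as written — each reported figure undergoes a single rounding; the derived quantities, which include totals, yield, net glass mass, the four compositions, ignition loss, are rebuilt at full float precision, as quoted within the problem or the answer, using the weight values at 2000 kg of glass.
The oxide mass targets at 2000 kg melt:
  SiO2: 77.37% × 2000 = 1547 kg
  Al2O3: 14.90% × 2000 = 298.0 kg
  CaO: 6.531% × 2000 = 130.6 kg
  Li2O: 1.197% × 2000 = 23.94 kg
Mass-balance tally per oxide on the weights just shown, per the basis as stated (each sum matches its target mass once rounding is allowed for):
  SiO2: 272.1·0.5170 + 313.8·0.6370 + 1213·0.9950 = 1548 kg (target 1547 kg)
  Al2O3: 210.0·0.9960 + 313.8·0.2715 + 1213·0.003000 = 298.0 kg (target 298.0 kg)
  CaO: 272.1·0.4800 = 130.6 kg (target 130.6 kg)
  Li2O: 313.8·0.07630 = 23.94 kg (target 23.94 kg)
Consistency of the glass mass: batch total minus LOI = 2000 kg (the targets, summed, come to 2000 kg; basis as stated: 2000 kg — gaps are rounding artifacts).
Summing the batch: Σ batch = 2009 kg; loss to ignition Σ batch·LOI = 8.852 kg; yield, glass over the total, = 99.56%.

Batch per 2000 kg melt:
  wollastonite: 272.1 kg
  calcined alumina: 210.0 kg
  spodumene concentrate: 313.8 kg
  glass-grade sand: 1213 kg
Total batch = 2009 kg; LOI loss = 8.852 kg; yield = 99.56%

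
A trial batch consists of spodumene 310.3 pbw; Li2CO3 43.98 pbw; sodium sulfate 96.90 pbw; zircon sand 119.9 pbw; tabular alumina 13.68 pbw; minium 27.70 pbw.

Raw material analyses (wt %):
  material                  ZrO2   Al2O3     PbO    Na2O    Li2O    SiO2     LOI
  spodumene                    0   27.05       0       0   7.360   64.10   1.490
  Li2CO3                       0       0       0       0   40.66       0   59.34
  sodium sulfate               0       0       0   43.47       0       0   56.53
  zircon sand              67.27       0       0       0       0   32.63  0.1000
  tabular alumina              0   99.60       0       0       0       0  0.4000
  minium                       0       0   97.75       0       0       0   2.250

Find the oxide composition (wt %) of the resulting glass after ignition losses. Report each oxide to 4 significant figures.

All arithmetic holds full precision all the way through — the intermediate values appear, rounded to four significant digits, as written; each reported value is rounded only once. Derived quantities, including LOI, net glass mass, the yield, the six compositions, the totals, are carried from the batch weights at 526.2 pbw of glass at full precision as written in the problem or the answer.
Mass of each oxide from the mix:
  ZrO2: 119.9·0.6727 = 80.66 pbw
  Al2O3: 310.3·0.2705 + 13.68·0.9960 = 97.56 pbw
  PbO: 27.70·0.9775 = 27.08 pbw
  Na2O: 96.90·0.4347 = 42.12 pbw
  Li2O: 310.3·0.07360 + 43.98·0.4066 = 40.72 pbw
  SiO2: 310.3·0.6410 + 119.9·0.3263 = 238.0 pbw
LOI: 310.3·0.01490 + 43.98·0.5934 + 96.90·0.5653 + 119.9·0.001000 + 13.68·0.004000 + 27.70·0.02250 = 86.30 pbw
Glass = total batch minus LOI = 612.5 − 86.30 = 526.2 pbw (equal to the oxide-mass sum)
wt % = 100 × oxide mass / glass mass

Glass mass = 526.2 pbw (batch 612.5 − LOI 86.30).
Composition: ZrO2 15.33%, Al2O3 18.54%, PbO 5.146%, Na2O 8.006%, Li2O 7.739%, SiO2 45.24%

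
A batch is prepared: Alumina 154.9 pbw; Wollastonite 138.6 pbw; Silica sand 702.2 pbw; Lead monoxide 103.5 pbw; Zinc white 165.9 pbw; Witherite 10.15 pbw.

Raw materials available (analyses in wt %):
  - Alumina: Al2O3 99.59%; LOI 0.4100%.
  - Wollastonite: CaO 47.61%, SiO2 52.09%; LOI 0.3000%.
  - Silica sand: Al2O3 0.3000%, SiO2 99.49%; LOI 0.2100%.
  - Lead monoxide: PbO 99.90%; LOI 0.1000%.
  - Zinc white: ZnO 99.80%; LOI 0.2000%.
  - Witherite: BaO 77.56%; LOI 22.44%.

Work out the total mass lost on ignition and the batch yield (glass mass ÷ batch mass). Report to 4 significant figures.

LOI loss = 5.238 pbw; glass = 1270 pbw; yield = 99.59%

All internal work keeps full float precision in every operation. Working values are printed (rounded to four significant figures) across the worked steps; every reported figure takes just one rounding; the derived quantities (the six compositions, totals, yield, glass mass, LOI) are re-derived using the weight values on 1270 pbw of glass at full precision exactly as printed in the problem or answer text.
Ignition loss by material:
  Alumina: 154.9 × 0.004100 = 0.6351 pbw
  Wollastonite: 138.6 × 0.003000 = 0.4158 pbw
  Silica sand: 702.2 × 0.002100 = 1.475 pbw
  Lead monoxide: 103.5 × 0.001000 = 0.1035 pbw
  Zinc white: 165.9 × 0.002000 = 0.3318 pbw
  Witherite: 10.15 × 0.2244 = 2.278 pbw
Total LOI = 5.238 pbw
Glass = batch − LOI = 1275 − 5.238 = 1270 pbw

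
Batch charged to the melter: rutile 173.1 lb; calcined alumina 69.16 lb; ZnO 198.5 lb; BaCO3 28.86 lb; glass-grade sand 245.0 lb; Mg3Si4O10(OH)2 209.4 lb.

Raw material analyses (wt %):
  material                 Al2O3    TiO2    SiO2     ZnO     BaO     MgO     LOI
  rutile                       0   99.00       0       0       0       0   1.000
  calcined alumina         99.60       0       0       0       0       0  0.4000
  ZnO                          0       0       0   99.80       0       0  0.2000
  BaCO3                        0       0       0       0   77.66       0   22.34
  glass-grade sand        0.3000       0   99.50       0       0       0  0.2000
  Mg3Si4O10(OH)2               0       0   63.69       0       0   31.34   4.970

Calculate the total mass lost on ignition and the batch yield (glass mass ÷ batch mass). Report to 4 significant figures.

All arithmetic holds full float precision from start to finish; intermediates are printed (rounded to four significant figures) between the steps — every reported result takes just one rounding. Derived quantities (the totals, LOI, net glass mass, six oxide percentages, yield) are recomputed using the weight values at 904.3 lb of glass at exact precision, as quoted within either problem or answer.
LOI of each material in turn:
  rutile: 173.1 × 0.01000 = 1.731 lb
  calcined alumina: 69.16 × 0.004000 = 0.2766 lb
  ZnO: 198.5 × 0.002000 = 0.3970 lb
  BaCO3: 28.86 × 0.2234 = 6.447 lb
  glass-grade sand: 245.0 × 0.002000 = 0.4900 lb
  Mg3Si4O10(OH)2: 209.4 × 0.04970 = 10.41 lb
Total LOI = 19.75 lb
Glass = batch − LOI = 924.0 − 19.75 = 904.3 lb

LOI loss = 19.75 lb; glass = 904.3 lb; yield = 97.86%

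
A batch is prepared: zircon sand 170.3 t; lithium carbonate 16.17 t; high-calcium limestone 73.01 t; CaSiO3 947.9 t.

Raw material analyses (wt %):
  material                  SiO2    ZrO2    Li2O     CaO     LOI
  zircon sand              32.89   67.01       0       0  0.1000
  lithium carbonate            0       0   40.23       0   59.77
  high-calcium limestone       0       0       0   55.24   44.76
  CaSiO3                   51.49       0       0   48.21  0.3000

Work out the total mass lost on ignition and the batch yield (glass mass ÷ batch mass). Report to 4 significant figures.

LOI loss = 45.36 t; glass = 1162 t; yield = 96.24%

Mid-chain values appear rounded off to 4 significant digits in the printout. All arithmetic keeps exact precision all the way through. A single rounding finalizes each reported result; derived quantities are rebuilt starting from the weights per 1162 t of glass in exact precision (the four compositions, yield, totals, LOI, glass mass), exactly as printed in question or answer.
Per-material ignition loss:
  zircon sand: 170.3 × 0.001000 = 0.1703 t
  lithium carbonate: 16.17 × 0.5977 = 9.665 t
  high-calcium limestone: 73.01 × 0.4476 = 32.68 t
  CaSiO3: 947.9 × 0.003000 = 2.844 t
Total LOI = 45.36 t
Glass = batch − LOI = 1207 − 45.36 = 1162 t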